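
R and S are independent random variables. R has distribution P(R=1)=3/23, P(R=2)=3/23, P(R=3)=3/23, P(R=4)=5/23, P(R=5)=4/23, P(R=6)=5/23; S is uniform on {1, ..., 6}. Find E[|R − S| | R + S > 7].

108/65

P(R + S > 7) = 65/138.
Summing |R−S|·P(x,y) over outcomes with R + S > 7 gives 18/23.
E[|R − S| | R + S > 7] = (18/23) / (65/138) = 108/65.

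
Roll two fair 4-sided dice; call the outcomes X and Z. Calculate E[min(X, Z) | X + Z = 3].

1

Outcomes with X + Z = 3: (1,2), (2,1), each with probability 1/16.
E[min(X, Z) | X + Z = 3] = (1 + 1) / 2 = 1.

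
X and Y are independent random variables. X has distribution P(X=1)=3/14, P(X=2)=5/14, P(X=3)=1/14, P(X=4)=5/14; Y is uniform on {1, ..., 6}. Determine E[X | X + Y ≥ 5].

23/8

P(X + Y ≥ 5) = 16/21.
Summing X·P(x,y) over outcomes with X + Y ≥ 5 gives 46/21.
E[X | X + Y ≥ 5] = (46/21) / (16/21) = 23/8.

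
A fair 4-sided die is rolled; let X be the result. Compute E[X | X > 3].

4

Given X > 3, X is equally likely to be any of {4}.
E[X | X > 3] = (4) / 1 = 4.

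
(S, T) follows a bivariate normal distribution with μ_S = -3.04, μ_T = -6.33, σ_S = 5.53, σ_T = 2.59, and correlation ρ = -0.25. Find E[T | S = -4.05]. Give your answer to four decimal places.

The regression of T on S has slope ρ·σ_T/σ_S and passes through (μ_S, μ_T).
E[T | S=-4.05] = -6.33 + (-0.25)·(2.59/5.53)·(-4.05 − (-3.04)) = -6.33 + (-0.11709)·(-1.01) = -6.2117.

-6.2117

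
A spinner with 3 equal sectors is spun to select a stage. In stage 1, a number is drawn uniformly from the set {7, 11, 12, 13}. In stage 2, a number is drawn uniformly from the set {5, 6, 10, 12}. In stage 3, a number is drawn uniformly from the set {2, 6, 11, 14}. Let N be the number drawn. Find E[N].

E[N | stage 1] = (7+11+12+13)/4 = 43/4.
E[N | stage 2] = (5+6+10+12)/4 = 33/4.
E[N | stage 3] = (2+6+11+14)/4 = 33/4.
E[N] = (1/3)·(43/4) + (1/3)·(33/4) + (1/3)·(33/4) = 109/12.

109/12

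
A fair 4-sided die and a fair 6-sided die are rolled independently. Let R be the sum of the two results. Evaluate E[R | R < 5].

10/3

P(R < 5) = 1/4.
Σ over the event: 2·1/24 + 3·1/12 + 4·1/8 = 5/6.
E[R | R < 5] = (5/6) / (1/4) = 10/3.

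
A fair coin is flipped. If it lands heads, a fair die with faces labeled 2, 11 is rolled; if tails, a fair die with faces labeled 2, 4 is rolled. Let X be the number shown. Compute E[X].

19/4

E[X | heads] = (2+11)/2 = 13/2.
E[X | tails] = (2+4)/2 = 3.
By the law of total expectation,
E[X] = (1/2)·(13/2) + (1/2)·(3) = 19/4.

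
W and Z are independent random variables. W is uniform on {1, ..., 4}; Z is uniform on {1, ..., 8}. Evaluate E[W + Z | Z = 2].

9/2

Outcomes with Z = 2: (1,2), (2,2), (3,2), (4,2), each with probability 1/32.
E[W + Z | Z = 2] = (3 + 4 + 5 + 6) / 4 = 9/2.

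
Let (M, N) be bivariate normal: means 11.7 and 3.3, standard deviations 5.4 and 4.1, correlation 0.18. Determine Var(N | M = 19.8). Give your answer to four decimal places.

16.2654

For a bivariate normal, Var(N | M=x) = σ_N²(1 − ρ²).
Var(N | M=19.8) = (4.1)²·(1 − (0.18)²) = 16.81·0.9676 = 16.2654.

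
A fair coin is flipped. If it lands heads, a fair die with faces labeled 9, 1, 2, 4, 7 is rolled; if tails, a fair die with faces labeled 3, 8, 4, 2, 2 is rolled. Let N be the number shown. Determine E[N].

E[N | heads] = (9+1+2+4+7)/5 = 23/5.
E[N | tails] = (3+8+4+2+2)/5 = 19/5.
By the law of total expectation,
E[N] = (1/2)·(23/5) + (1/2)·(19/5) = 21/5.

21/5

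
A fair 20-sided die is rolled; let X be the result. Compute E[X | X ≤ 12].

13/2

Given X ≤ 12, X is equally likely to be any of {1, 2, 3, 4, 5, 6, 7, 8, 9, 10, 11, 12}.
E[X | X ≤ 12] = (1 + 2 + 3 + 4 + 5 + 6 + 7 + 8 + 9 + 10 + 11 + 12) / 12 = 13/2.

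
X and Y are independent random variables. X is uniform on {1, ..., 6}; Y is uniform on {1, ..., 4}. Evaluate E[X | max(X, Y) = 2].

Outcomes with max(X, Y) = 2: (1,2), (2,1), (2,2), each with probability 1/24.
E[X | max(X, Y) = 2] = (1 + 2 + 2) / 3 = 5/3.

5/3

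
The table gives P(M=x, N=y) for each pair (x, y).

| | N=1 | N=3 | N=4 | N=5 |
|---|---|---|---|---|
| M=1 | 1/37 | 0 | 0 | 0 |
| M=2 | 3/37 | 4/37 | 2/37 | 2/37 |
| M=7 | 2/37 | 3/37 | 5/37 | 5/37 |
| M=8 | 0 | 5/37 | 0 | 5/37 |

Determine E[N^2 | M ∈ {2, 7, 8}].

175/12

P(M ∈ {2, 7, 8}) = 36/37.
Summing N^2·P(M=x,N=y) over the conditioning event gives 525/37.
E[N^2 | M ∈ {2, 7, 8}] = (525/37) / (36/37) = 175/12.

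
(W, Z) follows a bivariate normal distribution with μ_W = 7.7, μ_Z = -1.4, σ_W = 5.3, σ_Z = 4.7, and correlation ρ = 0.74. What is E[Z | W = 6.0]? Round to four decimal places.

-2.5156

E[Z | W=x] = μ_Z + ρ(σ_Z/σ_W)(x − μ_W) for jointly normal variables.
E[Z | W=6.0] = -1.4 + (0.74)·(4.7/5.3)·(6.0 − (7.7)) = -1.4 + (0.65623)·(-1.7) = -2.5156.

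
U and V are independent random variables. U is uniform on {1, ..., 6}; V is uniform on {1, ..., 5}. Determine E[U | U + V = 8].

9/2

Outcomes with U + V = 8: (3,5), (4,4), (5,3), (6,2), each with probability 1/30.
E[U | U + V = 8] = (3 + 4 + 5 + 6) / 4 = 9/2.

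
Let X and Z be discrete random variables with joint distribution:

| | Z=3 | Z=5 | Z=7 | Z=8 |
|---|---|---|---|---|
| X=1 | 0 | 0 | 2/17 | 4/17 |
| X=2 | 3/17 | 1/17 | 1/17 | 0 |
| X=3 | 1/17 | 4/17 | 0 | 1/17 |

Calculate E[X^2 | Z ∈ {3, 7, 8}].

10/3

P(Z ∈ {3, 7, 8}) = 12/17.
Σ X^2·P over the event = 1·(2/17) + 1·(4/17) + 4·(3/17) + 4·(1/17) + 9·(1/17) + 9·(1/17) = 40/17.
E[X^2 | Z ∈ {3, 7, 8}] = (40/17) / (12/17) = 10/3.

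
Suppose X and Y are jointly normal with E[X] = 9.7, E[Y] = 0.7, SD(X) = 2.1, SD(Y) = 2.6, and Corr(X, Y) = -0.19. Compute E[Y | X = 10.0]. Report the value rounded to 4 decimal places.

0.6294

The regression of Y on X has slope ρ·σ_Y/σ_X and passes through (μ_X, μ_Y).
E[Y | X=10.0] = 0.7 + (-0.19)·(2.6/2.1)·(10.0 − (9.7)) = 0.7 + (-0.23524)·(0.3) = 0.6294.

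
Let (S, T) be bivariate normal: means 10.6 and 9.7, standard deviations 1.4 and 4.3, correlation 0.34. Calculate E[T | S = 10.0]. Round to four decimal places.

For a bivariate normal, E[T | S=x] = μ_T + ρ·(σ_T/σ_S)·(x − μ_S).
E[T | S=10.0] = 9.7 + (0.34)·(4.3/1.4)·(10.0 − (10.6)) = 9.7 + (1.0443)·(-0.6) = 9.0734.

9.0734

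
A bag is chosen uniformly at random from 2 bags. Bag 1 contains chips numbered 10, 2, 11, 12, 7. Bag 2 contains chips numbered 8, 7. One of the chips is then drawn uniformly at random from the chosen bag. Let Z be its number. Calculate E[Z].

E[Z | bag 1] = (10+2+11+12+7)/5 = 42/5.
E[Z | bag 2] = (8+7)/2 = 15/2.
By the law of total expectation,
E[Z] = (1/2)·(42/5) + (1/2)·(15/2) = 159/20.

159/20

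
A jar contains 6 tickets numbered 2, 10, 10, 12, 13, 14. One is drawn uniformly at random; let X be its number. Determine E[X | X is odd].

13

P(X is odd) = 1/6.
Σ over the event: 13·1/6 = 13/6.
E[X | X is odd] = (13/6) / (1/6) = 13.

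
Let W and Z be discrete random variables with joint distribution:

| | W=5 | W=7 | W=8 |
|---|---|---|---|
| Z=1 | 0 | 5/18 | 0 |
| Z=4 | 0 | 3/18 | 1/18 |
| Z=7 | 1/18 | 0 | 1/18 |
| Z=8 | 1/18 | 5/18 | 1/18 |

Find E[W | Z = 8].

48/7

P(Z = 8) = 7/18.
Summing W·P(W=x,Z=y) over the conditioning event gives 8/3.
E[W | Z = 8] = (8/3) / (7/18) = 48/7.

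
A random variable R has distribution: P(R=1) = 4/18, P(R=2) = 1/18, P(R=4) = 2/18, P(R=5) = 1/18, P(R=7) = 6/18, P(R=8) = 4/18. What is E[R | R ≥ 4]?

87/13

P(R ≥ 4) = 13/18.
Σ over the event: 4·1/9 + 5·1/18 + 7·1/3 + 8·2/9 = 29/6.
E[R | R ≥ 4] = (29/6) / (13/18) = 87/13.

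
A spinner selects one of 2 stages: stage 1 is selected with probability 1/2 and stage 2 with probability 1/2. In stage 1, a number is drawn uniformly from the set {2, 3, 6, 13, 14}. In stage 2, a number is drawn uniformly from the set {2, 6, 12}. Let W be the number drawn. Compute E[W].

E[W | stage 1] = (2+3+6+13+14)/5 = 38/5.
E[W | stage 2] = (2+6+12)/3 = 20/3.
E[W] = (1/2)·(38/5) + (1/2)·(20/3) = 107/15.

107/15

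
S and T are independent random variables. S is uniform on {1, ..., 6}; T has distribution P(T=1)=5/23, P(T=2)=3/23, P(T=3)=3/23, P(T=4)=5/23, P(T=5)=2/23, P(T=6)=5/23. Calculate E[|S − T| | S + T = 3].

1

P(S + T = 3) = 4/69.
Summing |S−T|·P(x,y) over outcomes with S + T = 3 gives 4/69.
E[|S − T| | S + T = 3] = (4/69) / (4/69) = 1.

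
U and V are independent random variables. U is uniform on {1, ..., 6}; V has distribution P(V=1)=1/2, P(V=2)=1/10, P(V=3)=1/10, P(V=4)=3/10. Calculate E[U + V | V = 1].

9/2

P(V = 1) = 1/2.
Summing (U+V)·P(x,y) over outcomes with V = 1 gives 9/4.
E[U + V | V = 1] = (9/4) / (1/2) = 9/2.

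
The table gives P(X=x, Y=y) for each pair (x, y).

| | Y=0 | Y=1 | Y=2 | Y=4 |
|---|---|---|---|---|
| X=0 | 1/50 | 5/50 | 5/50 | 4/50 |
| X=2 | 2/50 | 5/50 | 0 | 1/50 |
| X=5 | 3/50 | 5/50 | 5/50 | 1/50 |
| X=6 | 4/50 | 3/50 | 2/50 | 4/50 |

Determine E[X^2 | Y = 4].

P(Y = 4) = 1/5.
Summing X^2·P(X=x,Y=y) over the conditioning event gives 173/50.
E[X^2 | Y = 4] = (173/50) / (1/5) = 173/10.

173/10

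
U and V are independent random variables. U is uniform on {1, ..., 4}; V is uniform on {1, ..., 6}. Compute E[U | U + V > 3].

8/3

P(U + V > 3) = 7/8.
Summing U·P(x,y) over outcomes with U + V > 3 gives 7/3.
E[U | U + V > 3] = (7/3) / (7/8) = 8/3.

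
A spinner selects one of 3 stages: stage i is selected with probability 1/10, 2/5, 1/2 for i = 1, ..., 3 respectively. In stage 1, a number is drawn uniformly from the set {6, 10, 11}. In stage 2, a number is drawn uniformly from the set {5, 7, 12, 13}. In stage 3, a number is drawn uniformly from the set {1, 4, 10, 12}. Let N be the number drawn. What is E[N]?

319/40

E[N | stage 1] = (6+10+11)/3 = 9.
E[N | stage 2] = (5+7+12+13)/4 = 37/4.
E[N | stage 3] = (1+4+10+12)/4 = 27/4.
E[N] = (1/10)·(9) + (2/5)·(37/4) + (1/2)·(27/4) = 319/40.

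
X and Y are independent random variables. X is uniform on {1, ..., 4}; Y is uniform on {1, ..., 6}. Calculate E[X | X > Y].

Outcomes with X > Y: (2,1), (3,1), (3,2), (4,1), (4,2), (4,3), each with probability 1/24.
E[X | X > Y] = (2 + 3 + 3 + 4 + 4 + 4) / 6 = 10/3.

10/3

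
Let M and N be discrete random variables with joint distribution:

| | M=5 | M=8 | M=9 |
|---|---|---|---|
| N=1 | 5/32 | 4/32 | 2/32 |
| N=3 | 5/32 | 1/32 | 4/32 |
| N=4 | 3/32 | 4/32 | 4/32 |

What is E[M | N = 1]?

P(N = 1) = 11/32.
Σ M·P over the event = 5·(5/32) + 8·(4/32) + 9·(2/32) = 75/32.
E[M | N = 1] = (75/32) / (11/32) = 75/11.

75/11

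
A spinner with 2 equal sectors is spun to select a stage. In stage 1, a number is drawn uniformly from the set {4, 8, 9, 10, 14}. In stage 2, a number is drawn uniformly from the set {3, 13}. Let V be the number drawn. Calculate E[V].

E[V | stage 1] = (4+8+9+10+14)/5 = 9.
E[V | stage 2] = (3+13)/2 = 8.
By the law of total expectation,
E[V] = (1/2)·(9) + (1/2)·(8) = 17/2.

17/2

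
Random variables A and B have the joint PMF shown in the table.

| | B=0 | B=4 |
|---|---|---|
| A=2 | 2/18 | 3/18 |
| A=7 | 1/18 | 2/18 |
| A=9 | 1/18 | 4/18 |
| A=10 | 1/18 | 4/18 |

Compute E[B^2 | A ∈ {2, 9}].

56/5

P(A ∈ {2, 9}) = 5/9.
Σ B^2·P over the event = 0·(2/18) + 16·(3/18) + 0·(1/18) + 16·(4/18) = 56/9.
E[B^2 | A ∈ {2, 9}] = (56/9) / (5/9) = 56/5.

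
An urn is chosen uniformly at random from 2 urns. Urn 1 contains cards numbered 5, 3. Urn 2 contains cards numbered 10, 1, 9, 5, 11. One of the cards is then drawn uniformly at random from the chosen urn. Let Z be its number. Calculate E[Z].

E[Z | urn 1] = (5+3)/2 = 4.
E[Z | urn 2] = (10+1+9+5+11)/5 = 36/5.
E[Z] = (1/2)·(4) + (1/2)·(36/5) = 28/5.

28/5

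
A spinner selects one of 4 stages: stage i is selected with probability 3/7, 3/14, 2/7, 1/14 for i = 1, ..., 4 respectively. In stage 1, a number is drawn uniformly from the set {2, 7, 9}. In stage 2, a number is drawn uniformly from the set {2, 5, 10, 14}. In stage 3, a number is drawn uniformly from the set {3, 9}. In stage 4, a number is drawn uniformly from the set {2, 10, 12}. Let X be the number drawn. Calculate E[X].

E[X | stage 1] = (2+7+9)/3 = 6.
E[X | stage 2] = (2+5+10+14)/4 = 31/4.
E[X | stage 3] = (3+9)/2 = 6.
E[X | stage 4] = (2+10+12)/3 = 8.
E[X] = (3/7)·(6) + (3/14)·(31/4) + (2/7)·(6) + (1/14)·(8) = 365/56.

365/56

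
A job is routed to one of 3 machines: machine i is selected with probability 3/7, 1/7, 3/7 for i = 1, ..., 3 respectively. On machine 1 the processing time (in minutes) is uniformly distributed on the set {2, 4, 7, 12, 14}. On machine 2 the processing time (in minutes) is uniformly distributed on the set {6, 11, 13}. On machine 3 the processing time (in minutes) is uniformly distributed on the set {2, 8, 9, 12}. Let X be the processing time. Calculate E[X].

E[X | machine 1] = (2+4+7+12+14)/5 = 39/5.
E[X | machine 2] = (6+11+13)/3 = 10.
E[X | machine 3] = (2+8+9+12)/4 = 31/4.
By the law of total expectation,
E[X] = (3/7)·(39/5) + (1/7)·(10) + (3/7)·(31/4) = 1133/140.

1133/140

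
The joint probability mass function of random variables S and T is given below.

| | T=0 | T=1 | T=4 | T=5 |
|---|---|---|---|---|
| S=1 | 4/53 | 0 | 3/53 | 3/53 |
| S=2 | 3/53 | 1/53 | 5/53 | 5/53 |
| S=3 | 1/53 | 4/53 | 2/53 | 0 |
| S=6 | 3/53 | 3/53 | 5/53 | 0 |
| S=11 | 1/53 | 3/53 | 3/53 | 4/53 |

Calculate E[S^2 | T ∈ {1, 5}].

1018/23

P(T ∈ {1, 5}) = 23/53.
Σ S^2·P over the event = 1·(3/53) + 4·(1/53) + 4·(5/53) + 9·(4/53) + 36·(3/53) + 121·(3/53) + 121·(4/53) = 1018/53.
E[S^2 | T ∈ {1, 5}] = (1018/53) / (23/53) = 1018/23.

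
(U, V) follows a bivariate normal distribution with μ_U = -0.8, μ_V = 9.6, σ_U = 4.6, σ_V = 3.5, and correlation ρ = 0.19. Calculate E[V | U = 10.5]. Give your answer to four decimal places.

E[V | U=x] = μ_V + ρ(σ_V/σ_U)(x − μ_U) for jointly normal variables.
E[V | U=10.5] = 9.6 + (0.19)·(3.5/4.6)·(10.5 − (-0.8)) = 9.6 + (0.14457)·(11.3) = 11.2336.

11.2336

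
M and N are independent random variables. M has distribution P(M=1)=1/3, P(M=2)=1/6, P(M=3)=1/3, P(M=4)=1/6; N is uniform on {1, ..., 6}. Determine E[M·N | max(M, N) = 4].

80/9

P(max(M, N) = 4) = 1/4.
Summing MN·P(x,y) over outcomes with max(M, N) = 4 gives 20/9.
E[M·N | max(M, N) = 4] = (20/9) / (1/4) = 80/9.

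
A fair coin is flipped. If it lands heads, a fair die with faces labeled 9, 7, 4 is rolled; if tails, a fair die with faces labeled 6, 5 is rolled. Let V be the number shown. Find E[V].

E[V | heads] = (9+7+4)/3 = 20/3.
E[V | tails] = (6+5)/2 = 11/2.
E[V] = (1/2)·(20/3) + (1/2)·(11/2) = 73/12.

73/12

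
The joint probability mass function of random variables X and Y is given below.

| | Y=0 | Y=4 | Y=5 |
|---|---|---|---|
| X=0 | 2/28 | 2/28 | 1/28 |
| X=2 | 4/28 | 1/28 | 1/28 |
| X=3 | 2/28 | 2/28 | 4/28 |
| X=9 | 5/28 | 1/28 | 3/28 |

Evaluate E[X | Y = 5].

P(Y = 5) = 9/28.
Σ X·P over the event = 0·(1/28) + 2·(1/28) + 3·(4/28) + 9·(3/28) = 41/28.
E[X | Y = 5] = (41/28) / (9/28) = 41/9.

41/9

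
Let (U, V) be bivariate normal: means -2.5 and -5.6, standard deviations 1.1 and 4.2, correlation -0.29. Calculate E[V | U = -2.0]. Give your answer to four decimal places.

E[V | U=x] = μ_V + ρ(σ_V/σ_U)(x − μ_U) for jointly normal variables.
E[V | U=-2.0] = -5.6 + (-0.29)·(4.2/1.1)·(-2.0 − (-2.5)) = -5.6 + (-1.10727)·(0.5) = -6.1536.

-6.1536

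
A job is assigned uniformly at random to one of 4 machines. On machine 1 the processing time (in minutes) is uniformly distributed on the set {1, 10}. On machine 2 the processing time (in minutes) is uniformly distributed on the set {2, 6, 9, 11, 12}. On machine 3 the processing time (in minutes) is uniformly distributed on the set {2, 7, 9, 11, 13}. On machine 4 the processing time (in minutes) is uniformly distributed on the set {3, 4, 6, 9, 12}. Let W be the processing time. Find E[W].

287/40

E[W | machine 1] = (1+10)/2 = 11/2.
E[W | machine 2] = (2+6+9+11+12)/5 = 8.
E[W | machine 3] = (2+7+9+11+13)/5 = 42/5.
E[W | machine 4] = (3+4+6+9+12)/5 = 34/5.
By the law of total expectation,
E[W] = (1/4)·(11/2) + (1/4)·(8) + (1/4)·(42/5) + (1/4)·(34/5) = 287/40.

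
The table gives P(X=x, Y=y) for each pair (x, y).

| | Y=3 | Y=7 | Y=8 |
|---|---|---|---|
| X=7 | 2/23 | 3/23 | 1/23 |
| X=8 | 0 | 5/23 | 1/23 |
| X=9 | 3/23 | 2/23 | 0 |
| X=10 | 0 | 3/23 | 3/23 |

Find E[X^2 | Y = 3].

P(Y = 3) = 5/23.
Summing X^2·P(X=x,Y=y) over the conditioning event gives 341/23.
E[X^2 | Y = 3] = (341/23) / (5/23) = 341/5.

341/5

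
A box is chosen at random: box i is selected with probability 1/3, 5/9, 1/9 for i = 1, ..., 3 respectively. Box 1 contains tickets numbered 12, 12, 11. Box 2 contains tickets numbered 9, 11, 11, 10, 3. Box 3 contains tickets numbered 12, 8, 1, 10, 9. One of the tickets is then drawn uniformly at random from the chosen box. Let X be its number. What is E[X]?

E[X | box 1] = (12+12+11)/3 = 35/3.
E[X | box 2] = (9+11+11+10+3)/5 = 44/5.
E[X | box 3] = (12+8+1+10+9)/5 = 8.
By the law of total expectation,
E[X] = (1/3)·(35/3) + (5/9)·(44/5) + (1/9)·(8) = 29/3.

29/3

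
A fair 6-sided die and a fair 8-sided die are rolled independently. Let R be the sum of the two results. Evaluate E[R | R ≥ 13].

P(R ≥ 13) = 1/16.
Σ over the event: 13·1/24 + 14·1/48 = 5/6.
E[R | R ≥ 13] = (5/6) / (1/16) = 40/3.

40/3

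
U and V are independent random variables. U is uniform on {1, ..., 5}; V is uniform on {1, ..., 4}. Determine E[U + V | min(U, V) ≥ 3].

Outcomes with min(U, V) ≥ 3: (3,3), (3,4), (4,3), (4,4), (5,3), (5,4), each with probability 1/20.
E[U + V | min(U, V) ≥ 3] = (6 + 7 + 7 + 8 + 8 + 9) / 6 = 15/2.

15/2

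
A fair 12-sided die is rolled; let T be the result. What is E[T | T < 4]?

Given T < 4, T is equally likely to be any of {1, 2, 3}.
E[T | T < 4] = (1 + 2 + 3) / 3 = 2.

2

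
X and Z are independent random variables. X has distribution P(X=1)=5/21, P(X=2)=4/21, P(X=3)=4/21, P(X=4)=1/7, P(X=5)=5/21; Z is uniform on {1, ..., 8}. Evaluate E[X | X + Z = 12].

P(X + Z = 12) = 1/21.
Summing X·P(x,y) over outcomes with X + Z = 12 gives 37/168.
E[X | X + Z = 12] = (37/168) / (1/21) = 37/8.

37/8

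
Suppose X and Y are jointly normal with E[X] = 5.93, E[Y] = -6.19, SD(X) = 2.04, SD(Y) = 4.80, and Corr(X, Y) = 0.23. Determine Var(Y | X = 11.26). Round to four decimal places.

21.8212

The conditional variance in a bivariate normal is σ_Y²(1 − ρ²), independent of x.
Var(Y | X=11.26) = (4.80)²·(1 − (0.23)²) = 23.04·0.9471 = 21.8212.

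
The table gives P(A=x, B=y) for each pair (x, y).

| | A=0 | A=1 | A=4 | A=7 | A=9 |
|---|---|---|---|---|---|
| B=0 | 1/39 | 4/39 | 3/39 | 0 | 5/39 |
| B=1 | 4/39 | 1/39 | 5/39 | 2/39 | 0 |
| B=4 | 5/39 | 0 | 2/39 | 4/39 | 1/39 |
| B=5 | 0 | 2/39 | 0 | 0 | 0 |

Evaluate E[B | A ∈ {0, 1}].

P(A ∈ {0, 1}) = 17/39.
Σ B·P over the event = 0·(1/39) + 1·(4/39) + 4·(5/39) + 0·(4/39) + 1·(1/39) + 5·(2/39) = 35/39.
E[B | A ∈ {0, 1}] = (35/39) / (17/39) = 35/17.

35/17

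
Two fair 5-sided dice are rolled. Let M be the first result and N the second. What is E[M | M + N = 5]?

5/2

P(M + N = 5) = 4/25.
Summing M·P(x,y) over outcomes with M + N = 5 gives 2/5.
E[M | M + N = 5] = (2/5) / (4/25) = 5/2.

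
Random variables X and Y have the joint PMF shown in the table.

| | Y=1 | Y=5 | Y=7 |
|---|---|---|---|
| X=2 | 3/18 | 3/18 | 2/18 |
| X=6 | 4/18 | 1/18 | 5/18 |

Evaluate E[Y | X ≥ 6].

P(X ≥ 6) = 5/9.
Σ Y·P over the event = 1·(4/18) + 5·(1/18) + 7·(5/18) = 22/9.
E[Y | X ≥ 6] = (22/9) / (5/9) = 22/5.

22/5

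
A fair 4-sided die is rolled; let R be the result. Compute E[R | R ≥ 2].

3

Given R ≥ 2, R is equally likely to be any of {2, 3, 4}.
E[R | R ≥ 2] = (2 + 3 + 4) / 3 = 3.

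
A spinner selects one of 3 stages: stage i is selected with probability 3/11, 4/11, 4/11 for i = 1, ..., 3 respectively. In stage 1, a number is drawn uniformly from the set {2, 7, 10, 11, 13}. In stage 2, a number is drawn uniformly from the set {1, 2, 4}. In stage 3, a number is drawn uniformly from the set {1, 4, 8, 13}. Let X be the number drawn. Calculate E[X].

917/165

E[X | stage 1] = (2+7+10+11+13)/5 = 43/5.
E[X | stage 2] = (1+2+4)/3 = 7/3.
E[X | stage 3] = (1+4+8+13)/4 = 13/2.
E[X] = (3/11)·(43/5) + (4/11)·(7/3) + (4/11)·(13/2) = 917/165.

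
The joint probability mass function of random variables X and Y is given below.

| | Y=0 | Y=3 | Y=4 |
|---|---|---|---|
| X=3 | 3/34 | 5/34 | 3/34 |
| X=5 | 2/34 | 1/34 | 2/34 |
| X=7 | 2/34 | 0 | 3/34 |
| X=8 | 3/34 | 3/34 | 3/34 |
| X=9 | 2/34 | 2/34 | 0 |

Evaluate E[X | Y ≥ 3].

63/11

P(Y ≥ 3) = 11/17.
Σ X·P over the event = 3·(5/34) + 3·(3/34) + 5·(1/34) + 5·(2/34) + 7·(3/34) + 8·(3/34) + 8·(3/34) + 9·(2/34) = 63/17.
E[X | Y ≥ 3] = (63/17) / (11/17) = 63/11.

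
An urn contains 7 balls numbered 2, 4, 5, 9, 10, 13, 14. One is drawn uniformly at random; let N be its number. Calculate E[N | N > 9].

37/3

P(N > 9) = 3/7.
Σ over the event: 10·1/7 + 13·1/7 + 14·1/7 = 37/7.
E[N | N > 9] = (37/7) / (3/7) = 37/3.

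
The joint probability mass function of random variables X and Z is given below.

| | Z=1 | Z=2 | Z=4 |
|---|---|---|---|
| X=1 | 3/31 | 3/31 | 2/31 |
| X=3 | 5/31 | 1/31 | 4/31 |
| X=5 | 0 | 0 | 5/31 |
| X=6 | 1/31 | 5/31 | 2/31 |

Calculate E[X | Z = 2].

4

P(Z = 2) = 9/31.
Σ X·P over the event = 1·(3/31) + 3·(1/31) + 6·(5/31) = 36/31.
E[X | Z = 2] = (36/31) / (9/31) = 4.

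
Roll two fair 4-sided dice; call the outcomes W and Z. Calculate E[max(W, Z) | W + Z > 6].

Outcomes with W + Z > 6: (3,4), (4,3), (4,4), each with probability 1/16.
E[max(W, Z) | W + Z > 6] = (4 + 4 + 4) / 3 = 4.

4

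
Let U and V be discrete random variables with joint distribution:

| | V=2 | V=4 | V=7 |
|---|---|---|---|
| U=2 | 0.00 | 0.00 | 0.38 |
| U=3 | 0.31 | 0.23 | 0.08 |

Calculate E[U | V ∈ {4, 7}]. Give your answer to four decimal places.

2.4493

P(V ∈ {4, 7}) = 0.69.
Σ U·P over the event = 2·(0.38) + 3·(0.23) + 3·(0.08) = 1.69.
E[U | V ∈ {4, 7}] = (1.69) / (0.69) = 2.4493.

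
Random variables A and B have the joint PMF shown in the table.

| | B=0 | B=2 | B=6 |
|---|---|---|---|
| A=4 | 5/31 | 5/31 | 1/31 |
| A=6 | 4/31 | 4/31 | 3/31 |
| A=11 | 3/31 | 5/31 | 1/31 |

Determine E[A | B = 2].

P(B = 2) = 14/31.
Σ A·P over the event = 4·(5/31) + 6·(4/31) + 11·(5/31) = 99/31.
E[A | B = 2] = (99/31) / (14/31) = 99/14.

99/14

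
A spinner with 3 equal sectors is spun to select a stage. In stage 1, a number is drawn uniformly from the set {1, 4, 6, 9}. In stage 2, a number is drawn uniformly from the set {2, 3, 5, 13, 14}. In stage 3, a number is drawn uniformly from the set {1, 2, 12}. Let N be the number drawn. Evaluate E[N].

E[N | stage 1] = (1+4+6+9)/4 = 5.
E[N | stage 2] = (2+3+5+13+14)/5 = 37/5.
E[N | stage 3] = (1+2+12)/3 = 5.
E[N] = (1/3)·(5) + (1/3)·(37/5) + (1/3)·(5) = 29/5.

29/5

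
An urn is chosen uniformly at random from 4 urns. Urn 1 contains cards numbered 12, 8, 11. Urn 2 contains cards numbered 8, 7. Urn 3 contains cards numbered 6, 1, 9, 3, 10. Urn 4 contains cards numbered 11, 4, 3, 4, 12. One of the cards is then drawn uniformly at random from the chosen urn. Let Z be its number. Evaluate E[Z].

E[Z | urn 1] = (12+8+11)/3 = 31/3.
E[Z | urn 2] = (8+7)/2 = 15/2.
E[Z | urn 3] = (6+1+9+3+10)/5 = 29/5.
E[Z | urn 4] = (11+4+3+4+12)/5 = 34/5.
E[Z] = (1/4)·(31/3) + (1/4)·(15/2) + (1/4)·(29/5) + (1/4)·(34/5) = 913/120.

913/120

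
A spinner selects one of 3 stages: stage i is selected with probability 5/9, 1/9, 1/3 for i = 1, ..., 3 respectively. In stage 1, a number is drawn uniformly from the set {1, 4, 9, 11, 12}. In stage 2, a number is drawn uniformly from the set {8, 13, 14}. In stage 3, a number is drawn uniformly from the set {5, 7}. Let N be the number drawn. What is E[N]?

200/27

E[N | stage 1] = (1+4+9+11+12)/5 = 37/5.
E[N | stage 2] = (8+13+14)/3 = 35/3.
E[N | stage 3] = (5+7)/2 = 6.
By the law of total expectation,
E[N] = (5/9)·(37/5) + (1/9)·(35/3) + (1/3)·(6) = 200/27.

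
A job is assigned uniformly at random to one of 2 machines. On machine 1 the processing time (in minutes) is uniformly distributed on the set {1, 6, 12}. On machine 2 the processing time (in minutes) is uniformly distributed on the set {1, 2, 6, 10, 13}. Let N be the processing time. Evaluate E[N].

E[N | machine 1] = (1+6+12)/3 = 19/3.
E[N | machine 2] = (1+2+6+10+13)/5 = 32/5.
By the law of total expectation,
E[N] = (1/2)·(19/3) + (1/2)·(32/5) = 191/30.

191/30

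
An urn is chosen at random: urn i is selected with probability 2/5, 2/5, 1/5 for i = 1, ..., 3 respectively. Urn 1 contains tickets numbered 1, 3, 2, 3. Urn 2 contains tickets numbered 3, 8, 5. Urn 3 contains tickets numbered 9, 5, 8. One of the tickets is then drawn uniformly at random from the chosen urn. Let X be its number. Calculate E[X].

E[X | urn 1] = (1+3+2+3)/4 = 9/4.
E[X | urn 2] = (3+8+5)/3 = 16/3.
E[X | urn 3] = (9+5+8)/3 = 22/3.
By the law of total expectation,
E[X] = (2/5)·(9/4) + (2/5)·(16/3) + (1/5)·(22/3) = 9/2.

9/2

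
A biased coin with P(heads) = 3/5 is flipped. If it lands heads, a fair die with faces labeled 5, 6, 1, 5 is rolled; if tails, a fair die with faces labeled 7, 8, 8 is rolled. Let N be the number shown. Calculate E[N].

E[N | heads] = (5+6+1+5)/4 = 17/4.
E[N | tails] = (7+8+8)/3 = 23/3.
By the law of total expectation,
E[N] = (3/5)·(17/4) + (2/5)·(23/3) = 337/60.

337/60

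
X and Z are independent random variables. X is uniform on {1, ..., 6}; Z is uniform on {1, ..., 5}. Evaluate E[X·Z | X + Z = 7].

Outcomes with X + Z = 7: (2,5), (3,4), (4,3), (5,2), (6,1), each with probability 1/30.
E[X·Z | X + Z = 7] = (10 + 12 + 12 + 10 + 6) / 5 = 10.

10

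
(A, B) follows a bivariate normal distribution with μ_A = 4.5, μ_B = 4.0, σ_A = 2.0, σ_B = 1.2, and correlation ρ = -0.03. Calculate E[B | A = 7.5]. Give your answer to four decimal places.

For a bivariate normal, E[B | A=x] = μ_B + ρ·(σ_B/σ_A)·(x − μ_A).
E[B | A=7.5] = 4.0 + (-0.03)·(1.2/2.0)·(7.5 − (4.5)) = 4.0 + (-0.018)·(3) = 3.9460.

3.9460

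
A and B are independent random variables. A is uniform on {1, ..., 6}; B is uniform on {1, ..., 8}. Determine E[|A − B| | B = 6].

5/2

Outcomes with B = 6: (1,6), (2,6), (3,6), (4,6), (5,6), (6,6), each with probability 1/48.
E[|A − B| | B = 6] = (5 + 4 + 3 + 2 + 1 + 0) / 6 = 5/2.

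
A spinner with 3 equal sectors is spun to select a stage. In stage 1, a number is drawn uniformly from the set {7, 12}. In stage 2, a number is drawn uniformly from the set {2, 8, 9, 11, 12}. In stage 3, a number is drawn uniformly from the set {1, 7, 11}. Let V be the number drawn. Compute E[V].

727/90

E[V | stage 1] = (7+12)/2 = 19/2.
E[V | stage 2] = (2+8+9+11+12)/5 = 42/5.
E[V | stage 3] = (1+7+11)/3 = 19/3.
By the law of total expectation,
E[V] = (1/3)·(19/2) + (1/3)·(42/5) + (1/3)·(19/3) = 727/90.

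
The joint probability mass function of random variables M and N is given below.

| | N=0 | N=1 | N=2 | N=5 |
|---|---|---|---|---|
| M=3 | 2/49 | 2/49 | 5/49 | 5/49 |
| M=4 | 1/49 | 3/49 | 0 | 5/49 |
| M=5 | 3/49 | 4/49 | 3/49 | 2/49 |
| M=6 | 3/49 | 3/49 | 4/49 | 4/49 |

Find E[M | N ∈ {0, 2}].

97/21

P(N ∈ {0, 2}) = 3/7.
Σ M·P over the event = 3·(2/49) + 3·(5/49) + 4·(1/49) + 5·(3/49) + 5·(3/49) + 6·(3/49) + 6·(4/49) = 97/49.
E[M | N ∈ {0, 2}] = (97/49) / (3/7) = 97/21.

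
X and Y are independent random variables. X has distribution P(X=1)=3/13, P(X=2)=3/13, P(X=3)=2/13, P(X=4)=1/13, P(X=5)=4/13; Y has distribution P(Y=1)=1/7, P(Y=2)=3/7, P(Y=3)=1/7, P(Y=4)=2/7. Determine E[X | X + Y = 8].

P(X + Y = 8) = 6/91.
Summing X·P(x,y) over outcomes with X + Y = 8 gives 4/13.
E[X | X + Y = 8] = (4/13) / (6/91) = 14/3.

14/3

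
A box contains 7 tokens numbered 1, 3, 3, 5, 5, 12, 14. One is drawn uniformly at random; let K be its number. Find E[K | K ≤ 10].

17/5

P(K ≤ 10) = 5/7.
Σ over the event: 1·1/7 + 3·2/7 + 5·2/7 = 17/7.
E[K | K ≤ 10] = (17/7) / (5/7) = 17/5.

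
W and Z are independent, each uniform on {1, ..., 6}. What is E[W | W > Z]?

14/3

P(W > Z) = 5/12.
Summing W·P(x,y) over outcomes with W > Z gives 35/18.
E[W | W > Z] = (35/18) / (5/12) = 14/3.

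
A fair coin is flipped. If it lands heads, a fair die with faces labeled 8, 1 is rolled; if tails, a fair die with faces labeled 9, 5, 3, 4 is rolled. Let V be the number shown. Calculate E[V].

E[V | heads] = (8+1)/2 = 9/2.
E[V | tails] = (9+5+3+4)/4 = 21/4.
By the law of total expectation,
E[V] = (1/2)·(9/2) + (1/2)·(21/4) = 39/8.

39/8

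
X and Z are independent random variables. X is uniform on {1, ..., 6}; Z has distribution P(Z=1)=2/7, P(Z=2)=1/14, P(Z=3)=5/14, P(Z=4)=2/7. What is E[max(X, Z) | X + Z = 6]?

P(X + Z = 6) = 1/6.
Summing max(X,Z)·P(x,y) over outcomes with X + Z = 6 gives 55/84.
E[max(X, Z) | X + Z = 6] = (55/84) / (1/6) = 55/14.

55/14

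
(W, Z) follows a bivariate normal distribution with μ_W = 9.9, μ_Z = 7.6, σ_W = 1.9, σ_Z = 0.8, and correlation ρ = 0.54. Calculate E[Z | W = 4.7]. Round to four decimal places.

E[Z | W=x] = μ_Z + ρ(σ_Z/σ_W)(x − μ_W) for jointly normal variables.
E[Z | W=4.7] = 7.6 + (0.54)·(0.8/1.9)·(4.7 − (9.9)) = 7.6 + (0.22737)·(-5.2) = 6.4177.

6.4177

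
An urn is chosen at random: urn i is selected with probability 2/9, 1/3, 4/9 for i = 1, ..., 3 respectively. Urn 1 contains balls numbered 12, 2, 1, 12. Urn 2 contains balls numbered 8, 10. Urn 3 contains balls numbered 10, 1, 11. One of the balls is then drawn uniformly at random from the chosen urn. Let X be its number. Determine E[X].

E[X | urn 1] = (12+2+1+12)/4 = 27/4.
E[X | urn 2] = (8+10)/2 = 9.
E[X | urn 3] = (10+1+11)/3 = 22/3.
By the law of total expectation,
E[X] = (2/9)·(27/4) + (1/3)·(9) + (4/9)·(22/3) = 419/54.

419/54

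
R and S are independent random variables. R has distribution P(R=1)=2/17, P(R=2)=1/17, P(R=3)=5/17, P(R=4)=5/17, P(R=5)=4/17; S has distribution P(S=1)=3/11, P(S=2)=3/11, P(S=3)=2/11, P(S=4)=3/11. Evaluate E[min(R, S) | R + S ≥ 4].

389/172

P(R + S ≥ 4) = 172/187.
Summing min(R,S)·P(x,y) over outcomes with R + S ≥ 4 gives 389/187.
E[min(R, S) | R + S ≥ 4] = (389/187) / (172/187) = 389/172.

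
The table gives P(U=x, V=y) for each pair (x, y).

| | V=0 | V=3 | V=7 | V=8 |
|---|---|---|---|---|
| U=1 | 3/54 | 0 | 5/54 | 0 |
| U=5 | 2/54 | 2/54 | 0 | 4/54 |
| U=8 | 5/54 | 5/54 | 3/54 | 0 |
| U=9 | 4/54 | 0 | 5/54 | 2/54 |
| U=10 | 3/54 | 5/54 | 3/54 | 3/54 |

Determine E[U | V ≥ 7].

P(V ≥ 7) = 25/54.
Σ U·P over the event = 1·(5/54) + 5·(4/54) + 8·(3/54) + 9·(5/54) + 9·(2/54) + 10·(3/54) + 10·(3/54) = 86/27.
E[U | V ≥ 7] = (86/27) / (25/54) = 172/25.

172/25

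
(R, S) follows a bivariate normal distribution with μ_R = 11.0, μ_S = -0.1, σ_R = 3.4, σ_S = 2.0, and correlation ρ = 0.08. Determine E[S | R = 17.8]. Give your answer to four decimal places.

For a bivariate normal, E[S | R=x] = μ_S + ρ·(σ_S/σ_R)·(x − μ_R).
E[S | R=17.8] = -0.1 + (0.08)·(2.0/3.4)·(17.8 − (11.0)) = -0.1 + (0.047059)·(6.8) = 0.2200.

0.2200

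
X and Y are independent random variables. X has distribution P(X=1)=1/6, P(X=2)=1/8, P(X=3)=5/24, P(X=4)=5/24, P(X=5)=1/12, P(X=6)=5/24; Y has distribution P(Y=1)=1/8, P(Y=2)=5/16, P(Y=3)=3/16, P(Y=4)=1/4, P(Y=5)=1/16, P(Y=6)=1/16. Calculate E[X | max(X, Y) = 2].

P(max(X, Y) = 2) = 41/384.
Summing X·P(x,y) over outcomes with max(X, Y) = 2 gives 31/192.
E[X | max(X, Y) = 2] = (31/192) / (41/384) = 62/41.

62/41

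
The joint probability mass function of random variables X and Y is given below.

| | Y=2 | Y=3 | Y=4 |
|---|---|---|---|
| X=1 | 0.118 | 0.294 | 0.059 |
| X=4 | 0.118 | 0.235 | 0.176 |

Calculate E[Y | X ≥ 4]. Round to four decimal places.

P(X ≥ 4) = 0.529.
Σ Y·P over the event = 2·(0.118) + 3·(0.235) + 4·(0.176) = 1.645.
E[Y | X ≥ 4] = (1.645) / (0.529) = 3.1096.

3.1096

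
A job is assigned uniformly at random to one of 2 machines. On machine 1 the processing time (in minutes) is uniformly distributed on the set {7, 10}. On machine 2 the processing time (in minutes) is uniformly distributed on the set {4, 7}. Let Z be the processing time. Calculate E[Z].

7

E[Z | machine 1] = (7+10)/2 = 17/2.
E[Z | machine 2] = (4+7)/2 = 11/2.
E[Z] = (1/2)·(17/2) + (1/2)·(11/2) = 7.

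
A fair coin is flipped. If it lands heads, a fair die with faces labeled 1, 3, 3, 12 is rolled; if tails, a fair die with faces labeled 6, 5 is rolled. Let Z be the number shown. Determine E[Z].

E[Z | heads] = (1+3+3+12)/4 = 19/4.
E[Z | tails] = (6+5)/2 = 11/2.
By the law of total expectation,
E[Z] = (1/2)·(19/4) + (1/2)·(11/2) = 41/8.

41/8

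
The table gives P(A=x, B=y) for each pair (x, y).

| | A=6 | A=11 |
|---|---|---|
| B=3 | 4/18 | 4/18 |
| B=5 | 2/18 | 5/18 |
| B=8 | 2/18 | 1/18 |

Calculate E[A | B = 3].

P(B = 3) = 4/9.
Summing A·P(A=x,B=y) over the conditioning event gives 34/9.
E[A | B = 3] = (34/9) / (4/9) = 17/2.

17/2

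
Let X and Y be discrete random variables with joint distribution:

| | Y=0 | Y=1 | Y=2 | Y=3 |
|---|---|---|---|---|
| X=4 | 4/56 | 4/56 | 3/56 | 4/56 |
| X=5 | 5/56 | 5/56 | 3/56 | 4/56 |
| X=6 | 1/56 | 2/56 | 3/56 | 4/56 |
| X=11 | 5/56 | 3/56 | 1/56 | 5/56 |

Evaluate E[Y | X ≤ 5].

P(X ≤ 5) = 4/7.
Σ Y·P over the event = 0·(4/56) + 1·(4/56) + 2·(3/56) + 3·(4/56) + 0·(5/56) + 1·(5/56) + 2·(3/56) + 3·(4/56) = 45/56.
E[Y | X ≤ 5] = (45/56) / (4/7) = 45/32.

45/32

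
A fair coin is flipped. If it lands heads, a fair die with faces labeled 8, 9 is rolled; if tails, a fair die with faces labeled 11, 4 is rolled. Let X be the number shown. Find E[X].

E[X | heads] = (8+9)/2 = 17/2.
E[X | tails] = (11+4)/2 = 15/2.
E[X] = (1/2)·(17/2) + (1/2)·(15/2) = 8.

8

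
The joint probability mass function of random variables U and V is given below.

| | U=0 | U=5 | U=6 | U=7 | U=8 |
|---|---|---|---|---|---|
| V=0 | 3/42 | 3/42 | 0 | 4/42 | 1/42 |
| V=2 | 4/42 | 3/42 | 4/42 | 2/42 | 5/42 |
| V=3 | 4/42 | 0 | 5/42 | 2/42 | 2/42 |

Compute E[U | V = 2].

P(V = 2) = 3/7.
Σ U·P over the event = 0·(4/42) + 5·(3/42) + 6·(4/42) + 7·(2/42) + 8·(5/42) = 31/14.
E[U | V = 2] = (31/14) / (3/7) = 31/6.

31/6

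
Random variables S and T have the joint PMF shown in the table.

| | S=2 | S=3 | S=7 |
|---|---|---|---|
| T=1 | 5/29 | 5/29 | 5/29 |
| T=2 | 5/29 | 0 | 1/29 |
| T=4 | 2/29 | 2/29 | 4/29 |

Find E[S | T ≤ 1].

P(T ≤ 1) = 15/29.
Σ S·P over the event = 2·(5/29) + 3·(5/29) + 7·(5/29) = 60/29.
E[S | T ≤ 1] = (60/29) / (15/29) = 4.

4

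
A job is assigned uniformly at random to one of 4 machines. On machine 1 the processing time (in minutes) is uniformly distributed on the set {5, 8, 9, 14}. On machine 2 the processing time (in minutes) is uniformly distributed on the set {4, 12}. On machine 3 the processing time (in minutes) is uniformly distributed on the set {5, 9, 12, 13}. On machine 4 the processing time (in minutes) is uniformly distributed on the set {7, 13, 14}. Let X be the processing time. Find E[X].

457/48

E[X | machine 1] = (5+8+9+14)/4 = 9.
E[X | machine 2] = (4+12)/2 = 8.
E[X | machine 3] = (5+9+12+13)/4 = 39/4.
E[X | machine 4] = (7+13+14)/3 = 34/3.
By the law of total expectation,
E[X] = (1/4)·(9) + (1/4)·(8) + (1/4)·(39/4) + (1/4)·(34/3) = 457/48.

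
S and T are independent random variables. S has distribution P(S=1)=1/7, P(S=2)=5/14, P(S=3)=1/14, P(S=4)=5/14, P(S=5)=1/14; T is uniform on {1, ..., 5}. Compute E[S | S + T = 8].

4

P(S + T = 8) = 1/10.
Summing S·P(x,y) over outcomes with S + T = 8 gives 2/5.
E[S | S + T = 8] = (2/5) / (1/10) = 4.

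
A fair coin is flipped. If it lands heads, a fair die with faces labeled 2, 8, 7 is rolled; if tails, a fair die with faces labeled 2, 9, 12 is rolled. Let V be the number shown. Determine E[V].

E[V | heads] = (2+8+7)/3 = 17/3.
E[V | tails] = (2+9+12)/3 = 23/3.
E[V] = (1/2)·(17/3) + (1/2)·(23/3) = 20/3.

20/3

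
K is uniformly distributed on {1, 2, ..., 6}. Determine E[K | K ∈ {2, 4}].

P(K ∈ {2, 4}) = 1/3.
Σ over the event: 2·1/6 + 4·1/6 = 1.
E[K | K ∈ {2, 4}] = (1) / (1/3) = 3.

3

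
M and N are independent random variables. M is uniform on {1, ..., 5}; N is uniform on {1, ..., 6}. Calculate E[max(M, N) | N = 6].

P(N = 6) = 1/6.
Summing max(M,N)·P(x,y) over outcomes with N = 6 gives 1.
E[max(M, N) | N = 6] = (1) / (1/6) = 6.

6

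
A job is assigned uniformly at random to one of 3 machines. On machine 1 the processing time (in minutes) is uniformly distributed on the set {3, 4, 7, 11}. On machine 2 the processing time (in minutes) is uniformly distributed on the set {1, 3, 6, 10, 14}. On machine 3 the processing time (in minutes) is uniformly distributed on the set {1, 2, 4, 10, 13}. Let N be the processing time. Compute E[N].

E[N | machine 1] = (3+4+7+11)/4 = 25/4.
E[N | machine 2] = (1+3+6+10+14)/5 = 34/5.
E[N | machine 3] = (1+2+4+10+13)/5 = 6.
By the law of total expectation,
E[N] = (1/3)·(25/4) + (1/3)·(34/5) + (1/3)·(6) = 127/20.

127/20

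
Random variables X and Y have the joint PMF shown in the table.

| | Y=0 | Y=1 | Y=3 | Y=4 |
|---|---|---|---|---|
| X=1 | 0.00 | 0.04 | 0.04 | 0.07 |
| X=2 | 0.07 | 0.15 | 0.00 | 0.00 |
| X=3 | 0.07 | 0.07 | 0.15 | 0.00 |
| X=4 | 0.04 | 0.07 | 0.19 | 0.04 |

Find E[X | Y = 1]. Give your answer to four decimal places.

2.5152

P(Y = 1) = 0.33.
Σ X·P over the event = 1·(0.04) + 2·(0.15) + 3·(0.07) + 4·(0.07) = 0.83.
E[X | Y = 1] = (0.83) / (0.33) = 2.5152.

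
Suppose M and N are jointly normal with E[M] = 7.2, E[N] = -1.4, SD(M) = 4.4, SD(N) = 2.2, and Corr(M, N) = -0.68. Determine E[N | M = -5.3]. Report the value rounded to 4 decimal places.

2.8500

For a bivariate normal, E[N | M=x] = μ_N + ρ·(σ_N/σ_M)·(x − μ_M).
E[N | M=-5.3] = -1.4 + (-0.68)·(2.2/4.4)·(-5.3 − (7.2)) = -1.4 + (-0.34)·(-12.5) = 2.8500.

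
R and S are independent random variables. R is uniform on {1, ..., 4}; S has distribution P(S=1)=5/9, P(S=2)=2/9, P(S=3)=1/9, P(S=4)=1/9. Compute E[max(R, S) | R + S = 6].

15/4

P(R + S = 6) = 1/9.
Summing max(R,S)·P(x,y) over outcomes with R + S = 6 gives 5/12.
E[max(R, S) | R + S = 6] = (5/12) / (1/9) = 15/4.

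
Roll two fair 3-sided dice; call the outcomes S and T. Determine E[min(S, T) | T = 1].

P(T = 1) = 1/3.
Summing min(S,T)·P(x,y) over outcomes with T = 1 gives 1/3.
E[min(S, T) | T = 1] = (1/3) / (1/3) = 1.

1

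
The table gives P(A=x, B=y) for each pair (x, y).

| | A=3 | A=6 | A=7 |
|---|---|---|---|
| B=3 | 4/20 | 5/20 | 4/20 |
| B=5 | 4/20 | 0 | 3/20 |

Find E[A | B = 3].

P(B = 3) = 13/20.
Σ A·P over the event = 3·(4/20) + 6·(5/20) + 7·(4/20) = 7/2.
E[A | B = 3] = (7/2) / (13/20) = 70/13.

70/13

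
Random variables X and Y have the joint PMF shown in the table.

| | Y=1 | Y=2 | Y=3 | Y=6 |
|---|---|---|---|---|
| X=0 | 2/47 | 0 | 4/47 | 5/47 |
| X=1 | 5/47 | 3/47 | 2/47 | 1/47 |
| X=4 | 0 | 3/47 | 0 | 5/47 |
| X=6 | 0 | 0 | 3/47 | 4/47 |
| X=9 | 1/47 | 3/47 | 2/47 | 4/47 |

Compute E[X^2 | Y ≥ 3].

821/30

P(Y ≥ 3) = 30/47.
Summing X^2·P(X=x,Y=y) over the conditioning event gives 821/47.
E[X^2 | Y ≥ 3] = (821/47) / (30/47) = 821/30.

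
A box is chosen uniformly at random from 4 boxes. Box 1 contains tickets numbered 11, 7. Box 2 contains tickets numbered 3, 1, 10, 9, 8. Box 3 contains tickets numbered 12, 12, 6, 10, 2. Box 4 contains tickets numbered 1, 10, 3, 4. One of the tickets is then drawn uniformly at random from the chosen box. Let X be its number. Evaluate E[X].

281/40

E[X | box 1] = (11+7)/2 = 9.
E[X | box 2] = (3+1+10+9+8)/5 = 31/5.
E[X | box 3] = (12+12+6+10+2)/5 = 42/5.
E[X | box 4] = (1+10+3+4)/4 = 9/2.
E[X] = (1/4)·(9) + (1/4)·(31/5) + (1/4)·(42/5) + (1/4)·(9/2) = 281/40.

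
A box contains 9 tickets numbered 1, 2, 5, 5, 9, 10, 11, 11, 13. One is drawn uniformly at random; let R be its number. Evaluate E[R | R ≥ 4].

P(R ≥ 4) = 7/9.
Σ over the event: 5·2/9 + 9·1/9 + 10·1/9 + 11·2/9 + 13·1/9 = 64/9.
E[R | R ≥ 4] = (64/9) / (7/9) = 64/7.

64/7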